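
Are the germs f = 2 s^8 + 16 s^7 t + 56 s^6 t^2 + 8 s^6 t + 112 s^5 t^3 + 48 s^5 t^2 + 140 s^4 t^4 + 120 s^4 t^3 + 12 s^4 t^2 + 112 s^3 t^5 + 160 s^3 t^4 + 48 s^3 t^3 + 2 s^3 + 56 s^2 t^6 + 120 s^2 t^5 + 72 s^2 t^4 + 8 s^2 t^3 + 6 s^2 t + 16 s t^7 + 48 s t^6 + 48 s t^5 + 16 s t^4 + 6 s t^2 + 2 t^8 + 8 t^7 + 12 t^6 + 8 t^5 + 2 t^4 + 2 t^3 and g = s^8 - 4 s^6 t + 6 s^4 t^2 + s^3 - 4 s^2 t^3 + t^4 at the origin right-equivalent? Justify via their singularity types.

Yes.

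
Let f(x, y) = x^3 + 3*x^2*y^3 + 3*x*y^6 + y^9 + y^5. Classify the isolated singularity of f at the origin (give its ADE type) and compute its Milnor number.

The Hessian of f at 0 is [[0, 0], [0, 0]] with rank 0, so corank 2. A Groebner basis of the Jacobian ideal J(f) in C{x,y} is {x^2/2 + x*y^3, y^4, x^3, x^2*y}; counting standard monomials gives mu = 8. Corank 2; j^3 = x^3 is a perfect cube, so E-series; the 5-jet and mu = 8 give E_8.

Type E_{8}, Milnor number mu = 8.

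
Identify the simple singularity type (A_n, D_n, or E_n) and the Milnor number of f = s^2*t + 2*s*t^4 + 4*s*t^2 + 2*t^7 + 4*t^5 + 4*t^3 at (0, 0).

Type D_{8}, Milnor number mu = 8.

The Hessian of f at 0 is [[0, 0], [0, 0]] with rank 0, so corank 2. A Groebner basis of the Jacobian ideal J(f) in C{s,t} is {-s^2/6 + s*t^3 - 8*s*t/3 - 14*t^2/3, s*t + t^4 + 2*t^2, s^3 - 12*s*t^2 - 16*t^3, s^2*t + 4*s*t^2 + 4*t^3}; counting standard monomials gives mu = 8. Corank 2; j^3 = t*(s + 2*t)^2 has shape L^2 M (L != M), so D-series; mu = 8 gives D_8.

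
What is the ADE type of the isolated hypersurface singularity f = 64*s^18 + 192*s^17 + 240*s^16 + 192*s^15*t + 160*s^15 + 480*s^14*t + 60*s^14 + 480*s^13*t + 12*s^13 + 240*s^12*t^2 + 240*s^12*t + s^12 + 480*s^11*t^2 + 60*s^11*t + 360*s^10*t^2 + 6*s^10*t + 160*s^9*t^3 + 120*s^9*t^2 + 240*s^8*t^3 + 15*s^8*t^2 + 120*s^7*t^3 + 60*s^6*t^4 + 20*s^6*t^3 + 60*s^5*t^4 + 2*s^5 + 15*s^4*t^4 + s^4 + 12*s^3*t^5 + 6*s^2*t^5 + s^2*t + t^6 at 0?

D_7

The Hessian of f at 0 is [[0, 0], [0, 0]] with rank 0, so corank 2. A Groebner basis of the Jacobian ideal J(f) in C{s,t} is {s^2/6 + t^5, s^3, s*t}; counting standard monomials gives mu = 7. Corank 2; j^3 = s^2*t has shape L^2 M (L != M), so D-series; mu = 7 gives D_7.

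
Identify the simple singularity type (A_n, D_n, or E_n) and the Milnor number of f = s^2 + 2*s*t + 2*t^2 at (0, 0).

The Hessian of f at 0 is [[2, 2], [2, 4]] with rank 2, so corank 0. A Groebner basis of the Jacobian ideal J(f) in C{s,t} is {s, t}; counting standard monomials gives mu = 1. Corank 0: nondegenerate Morse point, so A_1.

Type A_1, Milnor number mu = 1.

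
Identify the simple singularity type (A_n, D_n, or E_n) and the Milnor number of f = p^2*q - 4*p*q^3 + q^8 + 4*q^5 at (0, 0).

The Hessian of f at 0 has rank 0. Corank 2; j^3 = p^2*q has shape L^2 M (L != M), so D-series; mu = 9 gives D_9.

Type D9, Milnor number mu = 9.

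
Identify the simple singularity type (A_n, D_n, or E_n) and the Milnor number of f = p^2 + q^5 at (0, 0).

Type A_{4}, Milnor number mu = 4.

The Hessian of f at 0 has rank 1. Corank 1: A-series; mu = 4 gives A_4.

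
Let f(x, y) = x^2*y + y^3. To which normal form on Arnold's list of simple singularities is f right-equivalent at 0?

The Hessian of f at 0 has rank 0. Corank 2; j^3 = y*(x^2 + y^2) splits into three distinct lines over C (the quadratic factor has nonzero discriminant), so D_4.

D_4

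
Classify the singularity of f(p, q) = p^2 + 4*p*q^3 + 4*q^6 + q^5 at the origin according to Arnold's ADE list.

A_{4}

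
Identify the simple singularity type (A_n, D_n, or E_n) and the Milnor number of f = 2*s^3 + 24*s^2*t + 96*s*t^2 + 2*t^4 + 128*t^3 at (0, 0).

Type E6, Milnor number mu = 6.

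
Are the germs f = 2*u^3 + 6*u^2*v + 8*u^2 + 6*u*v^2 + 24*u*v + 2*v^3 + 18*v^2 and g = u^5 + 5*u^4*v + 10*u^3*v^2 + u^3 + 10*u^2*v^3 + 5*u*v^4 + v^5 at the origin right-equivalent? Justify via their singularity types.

No.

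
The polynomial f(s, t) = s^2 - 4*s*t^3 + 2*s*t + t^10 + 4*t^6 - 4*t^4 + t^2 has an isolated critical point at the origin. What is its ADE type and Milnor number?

Type A_{9}, Milnor number mu = 9.

The Hessian of f at 0 has rank 1. Corank 1: A-series; mu = 9 gives A_9.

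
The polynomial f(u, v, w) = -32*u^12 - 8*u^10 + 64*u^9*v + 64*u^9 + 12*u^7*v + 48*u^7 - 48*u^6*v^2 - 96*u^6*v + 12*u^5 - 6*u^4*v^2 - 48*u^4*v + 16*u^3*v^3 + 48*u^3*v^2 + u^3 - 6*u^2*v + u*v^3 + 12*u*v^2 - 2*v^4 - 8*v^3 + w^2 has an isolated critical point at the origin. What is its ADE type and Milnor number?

The Hessian of f at 0 has rank 1. Corank 2; j^3 = (u - 2*v)^3 is a perfect cube, so E-series; the 4-jet and mu = 7 give E_7.

Type E7, Milnor number mu = 7.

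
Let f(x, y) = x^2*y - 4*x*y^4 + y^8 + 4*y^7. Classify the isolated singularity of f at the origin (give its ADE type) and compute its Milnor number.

The Hessian of f at 0 has rank 0. Corank 2; j^3 = x^2*y has shape L^2 M (L != M), so D-series; mu = 9 gives D_9.

Type D9, Milnor number mu = 9.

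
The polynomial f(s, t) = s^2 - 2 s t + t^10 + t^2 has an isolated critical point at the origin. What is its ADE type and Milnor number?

Type A_9, Milnor number mu = 9.

The Hessian of f at 0 is [[2, -2], [-2, 2]] with rank 1, so corank 1. A Groebner basis of the Jacobian ideal J(f) in C{s,t} is {t^9, s - t}; counting standard monomials gives mu = 9. Corank 1: A-series; mu = 9 gives A_9.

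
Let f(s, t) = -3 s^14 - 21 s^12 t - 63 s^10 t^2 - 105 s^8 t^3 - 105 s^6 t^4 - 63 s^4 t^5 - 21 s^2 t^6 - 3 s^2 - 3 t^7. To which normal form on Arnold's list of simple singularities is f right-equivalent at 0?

The Hessian of f at 0 is [[-6, 0], [0, 0]] with rank 1, so corank 1. A Groebner basis of the Jacobian ideal J(f) in C{s,t} is {t^6, s}; counting standard monomials gives mu = 6. Corank 1: A-series; mu = 6 gives A_6.

A_{6}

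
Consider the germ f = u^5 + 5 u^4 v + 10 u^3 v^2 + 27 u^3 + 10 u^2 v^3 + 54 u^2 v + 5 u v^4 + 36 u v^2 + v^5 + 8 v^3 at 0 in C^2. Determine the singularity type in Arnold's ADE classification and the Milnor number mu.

Type E_{8}, Milnor number mu = 8.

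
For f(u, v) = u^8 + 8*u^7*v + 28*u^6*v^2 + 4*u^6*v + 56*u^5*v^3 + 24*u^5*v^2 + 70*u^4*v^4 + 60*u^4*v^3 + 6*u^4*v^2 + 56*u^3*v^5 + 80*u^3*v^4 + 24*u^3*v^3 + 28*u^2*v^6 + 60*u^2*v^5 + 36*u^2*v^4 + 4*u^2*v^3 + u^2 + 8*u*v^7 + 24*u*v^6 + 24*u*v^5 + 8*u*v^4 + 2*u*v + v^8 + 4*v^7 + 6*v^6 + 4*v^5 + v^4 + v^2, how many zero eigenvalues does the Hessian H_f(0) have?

1

Hessian at 0 has rank 1.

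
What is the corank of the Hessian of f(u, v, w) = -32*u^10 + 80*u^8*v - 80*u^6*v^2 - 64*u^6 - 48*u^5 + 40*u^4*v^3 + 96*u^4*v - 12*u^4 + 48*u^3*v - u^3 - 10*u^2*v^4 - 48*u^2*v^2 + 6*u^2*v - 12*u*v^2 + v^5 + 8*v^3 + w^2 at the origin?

2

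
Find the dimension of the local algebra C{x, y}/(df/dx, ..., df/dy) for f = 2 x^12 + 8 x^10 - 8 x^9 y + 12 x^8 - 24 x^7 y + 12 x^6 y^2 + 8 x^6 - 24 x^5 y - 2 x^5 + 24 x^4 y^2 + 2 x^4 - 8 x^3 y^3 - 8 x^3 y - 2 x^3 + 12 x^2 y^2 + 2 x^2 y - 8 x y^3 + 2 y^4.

The Hessian of f at 0 has rank 0. Corank 2; j^3 = -2*x^2*(x - y) has shape L^2 M (L != M), so D-series; mu = 5 gives D_5.

5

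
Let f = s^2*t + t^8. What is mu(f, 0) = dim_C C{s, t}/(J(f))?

The Hessian of f at 0 has rank 0. Corank 2; j^3 = s^2*t has shape L^2 M (L != M), so D-series; mu = 9 gives D_9.

9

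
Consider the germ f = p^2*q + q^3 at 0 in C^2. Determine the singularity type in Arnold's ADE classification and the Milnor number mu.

Type D4, Milnor number mu = 4.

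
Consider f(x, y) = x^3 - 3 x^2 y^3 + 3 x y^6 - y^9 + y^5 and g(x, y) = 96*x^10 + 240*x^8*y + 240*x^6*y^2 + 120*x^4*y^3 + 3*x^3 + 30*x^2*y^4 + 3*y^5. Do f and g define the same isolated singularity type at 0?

Yes.

The Hessian of f at 0 is [[0, 0], [0, 0]] with rank 0, so corank 2. A Groebner basis of the Jacobian ideal J(f) in C{x,y} is {-x^2/2 + x*y^3, y^4, x^3, x^2*y}; counting standard monomials gives mu = 8. Corank 2; j^3 = x^3 is a perfect cube, so E-series; the 5-jet and mu = 8 give E_8. The Hessian of g at 0 is [[0, 0], [0, 0]] with rank 0, so corank 2. A Groebner basis of the Jacobian ideal J(g) in C{x,y} is {y^4, x^2}; counting standard monomials gives mu = 8. Corank 2; j^3 = 3*x^3 is a perfect cube, so E-series; the 5-jet and mu = 8 give E_8. Both have type E_8, hence right-equivalent.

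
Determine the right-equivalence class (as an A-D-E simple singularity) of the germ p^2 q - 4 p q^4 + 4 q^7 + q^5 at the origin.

The Hessian of f at 0 is [[0, 0], [0, 0]] with rank 0, so corank 2. A Groebner basis of the Jacobian ideal J(f) in C{p,q} is {-p*q/2 + q^4, p*q^2, p^2 + 5*p*q/2}; counting standard monomials gives mu = 6. Corank 2; j^3 = p^2*q has shape L^2 M (L != M), so D-series; mu = 6 gives D_6.

D_{6}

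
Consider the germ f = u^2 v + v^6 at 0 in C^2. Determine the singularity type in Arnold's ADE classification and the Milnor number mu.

Type D_{7}, Milnor number mu = 7.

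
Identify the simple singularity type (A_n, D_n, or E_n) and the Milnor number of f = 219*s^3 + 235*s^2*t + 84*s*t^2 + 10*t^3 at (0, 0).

Type D4, Milnor number mu = 4.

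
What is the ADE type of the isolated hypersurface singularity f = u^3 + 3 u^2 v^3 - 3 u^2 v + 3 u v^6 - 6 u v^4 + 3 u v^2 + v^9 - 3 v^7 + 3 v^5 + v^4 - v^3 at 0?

E_6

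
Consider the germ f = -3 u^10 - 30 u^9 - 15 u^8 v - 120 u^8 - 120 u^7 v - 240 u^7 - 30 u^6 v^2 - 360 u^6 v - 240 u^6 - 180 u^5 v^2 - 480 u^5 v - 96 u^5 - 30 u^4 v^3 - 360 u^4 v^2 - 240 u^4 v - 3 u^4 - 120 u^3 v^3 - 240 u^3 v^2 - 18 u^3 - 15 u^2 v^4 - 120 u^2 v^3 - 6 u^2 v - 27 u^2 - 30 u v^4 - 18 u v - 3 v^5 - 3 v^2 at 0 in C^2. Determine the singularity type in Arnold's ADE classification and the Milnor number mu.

Type A_4, Milnor number mu = 4.

The Hessian of f at 0 is [[-54, -18], [-18, -6]] with rank 1, so corank 1. A Groebner basis of the Jacobian ideal J(f) in C{u,v} is {243*u/2 + v^3 + 9*v^2/2 + 81*v/2, u^2 + 3*u + v, u*v - 9*u/2 + v^2/6 - 3*v/2}; counting standard monomials gives mu = 4. Corank 1: A-series; mu = 4 gives A_4.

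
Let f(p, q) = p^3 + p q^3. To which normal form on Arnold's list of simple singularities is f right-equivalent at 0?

E_{7}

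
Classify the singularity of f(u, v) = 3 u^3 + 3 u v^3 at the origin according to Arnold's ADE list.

E7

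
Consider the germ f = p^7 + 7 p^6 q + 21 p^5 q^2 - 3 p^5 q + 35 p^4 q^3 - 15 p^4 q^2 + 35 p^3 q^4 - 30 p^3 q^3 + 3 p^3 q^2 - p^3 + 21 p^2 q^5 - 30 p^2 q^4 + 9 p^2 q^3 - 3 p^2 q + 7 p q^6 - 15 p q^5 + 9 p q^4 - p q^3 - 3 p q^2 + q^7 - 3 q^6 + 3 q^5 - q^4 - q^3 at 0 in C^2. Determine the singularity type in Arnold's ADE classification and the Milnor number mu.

The Hessian of f at 0 is [[0, 0], [0, 0]] with rank 0, so corank 2. A Groebner basis of the Jacobian ideal J(f) in C{p,q} is {p^3 + 3*p^2*q + 6*p^2 + 12*p*q + 6*q^2, -3*p^2 + p*q^2 - 6*p*q - 3*q^2, 3*p^2 + 6*p*q + q^3 + 3*q^2}; counting standard monomials gives mu = 7. Corank 2; j^3 = -(p + q)^3 is a perfect cube, so E-series; the 4-jet and mu = 7 give E_7.

Type E_{7}, Milnor number mu = 7.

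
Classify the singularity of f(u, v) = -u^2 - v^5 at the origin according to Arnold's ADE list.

A4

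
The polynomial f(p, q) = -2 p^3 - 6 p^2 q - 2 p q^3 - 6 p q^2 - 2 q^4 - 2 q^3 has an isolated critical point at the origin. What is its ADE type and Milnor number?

The Hessian of f at 0 has rank 0. Corank 2; j^3 = -2*(p + q)^3 is a perfect cube, so E-series; the 4-jet and mu = 7 give E_7.

Type E7, Milnor number mu = 7.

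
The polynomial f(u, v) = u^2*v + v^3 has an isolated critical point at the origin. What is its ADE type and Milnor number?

Type D4, Milnor number mu = 4.

The Hessian of f at 0 has rank 0. Corank 2; j^3 = v*(u^2 + v^2) splits into three distinct lines over C (the quadratic factor has nonzero discriminant), so D_4.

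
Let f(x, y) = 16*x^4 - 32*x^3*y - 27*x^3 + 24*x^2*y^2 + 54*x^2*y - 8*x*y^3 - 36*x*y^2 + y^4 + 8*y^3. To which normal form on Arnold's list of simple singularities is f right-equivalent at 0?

E_{6}

The Hessian of f at 0 has rank 0. Corank 2; j^3 = -(3*x - 2*y)^3 is a perfect cube, so E-series; the 4-jet and mu = 6 give E_6.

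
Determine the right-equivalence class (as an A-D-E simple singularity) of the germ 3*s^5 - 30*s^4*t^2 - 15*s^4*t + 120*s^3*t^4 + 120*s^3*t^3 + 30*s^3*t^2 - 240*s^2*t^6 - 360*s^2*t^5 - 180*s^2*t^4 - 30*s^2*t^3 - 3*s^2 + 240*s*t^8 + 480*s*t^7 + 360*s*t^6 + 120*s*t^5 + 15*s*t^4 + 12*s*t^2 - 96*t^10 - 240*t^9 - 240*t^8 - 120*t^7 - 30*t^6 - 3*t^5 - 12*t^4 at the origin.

A_4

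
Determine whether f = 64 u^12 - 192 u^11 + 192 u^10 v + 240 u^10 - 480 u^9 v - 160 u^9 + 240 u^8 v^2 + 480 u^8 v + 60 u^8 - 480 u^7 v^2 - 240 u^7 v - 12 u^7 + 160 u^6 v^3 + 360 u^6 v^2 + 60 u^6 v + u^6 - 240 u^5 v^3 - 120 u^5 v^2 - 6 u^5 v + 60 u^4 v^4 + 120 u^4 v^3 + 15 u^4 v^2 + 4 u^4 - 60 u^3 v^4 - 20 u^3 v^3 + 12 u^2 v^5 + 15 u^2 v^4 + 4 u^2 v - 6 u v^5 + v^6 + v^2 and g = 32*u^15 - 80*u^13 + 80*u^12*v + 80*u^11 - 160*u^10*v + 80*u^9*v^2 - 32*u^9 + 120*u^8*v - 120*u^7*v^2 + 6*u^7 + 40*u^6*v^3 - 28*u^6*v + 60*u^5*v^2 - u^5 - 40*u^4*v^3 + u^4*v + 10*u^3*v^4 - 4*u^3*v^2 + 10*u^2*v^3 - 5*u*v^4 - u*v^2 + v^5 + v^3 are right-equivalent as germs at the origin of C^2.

No.

The Hessian of f at 0 has rank 1. Corank 1: A-series; mu = 5 gives A_5. The Hessian of g at 0 has rank 0. Corank 2; j^3 = -v^2*(u - v) has shape L^2 M (L != M), so D-series; mu = 6 gives D_6. f is A_5 but g is D_6, hence not right-equivalent.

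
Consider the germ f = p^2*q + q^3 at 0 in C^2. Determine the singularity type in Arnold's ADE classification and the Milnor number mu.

The Hessian of f at 0 has rank 0. Corank 2; j^3 = q*(p^2 + q^2) splits into three distinct lines over C (the quadratic factor has nonzero discriminant), so D_4.

Type D_{4}, Milnor number mu = 4.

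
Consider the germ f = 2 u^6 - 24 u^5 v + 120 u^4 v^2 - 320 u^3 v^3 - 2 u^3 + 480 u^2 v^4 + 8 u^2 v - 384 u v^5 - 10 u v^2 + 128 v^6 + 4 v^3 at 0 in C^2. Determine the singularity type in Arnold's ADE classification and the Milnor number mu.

Type D_{7}, Milnor number mu = 7.

The Hessian of f at 0 is [[0, 0], [0, 0]] with rank 0, so corank 2. A Groebner basis of the Jacobian ideal J(f) in C{u,v} is {u*v/6 + v^5 - v^2/6, u*v^2 - v^3, u^2 - 3*u*v + 2*v^2}; counting standard monomials gives mu = 7. Corank 2; j^3 = -2*(u - 2*v)*(u - v)^2 has shape L^2 M (L != M), so D-series; mu = 7 gives D_7.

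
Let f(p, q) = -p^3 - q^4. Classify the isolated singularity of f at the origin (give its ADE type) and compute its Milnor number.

Type E_{6}, Milnor number mu = 6.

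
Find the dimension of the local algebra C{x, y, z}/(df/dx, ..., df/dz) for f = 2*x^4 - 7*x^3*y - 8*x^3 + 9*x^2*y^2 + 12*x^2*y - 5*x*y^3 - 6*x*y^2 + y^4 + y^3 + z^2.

7

The Hessian of f at 0 has rank 1. Corank 2; j^3 = -(2*x - y)^3 is a perfect cube, so E-series; the 4-jet and mu = 7 give E_7.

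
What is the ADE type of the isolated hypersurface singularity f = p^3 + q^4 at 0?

E_6

The Hessian of f at 0 has rank 0. Corank 2; j^3 = p^3 is a perfect cube, so E-series; the 4-jet and mu = 6 give E_6.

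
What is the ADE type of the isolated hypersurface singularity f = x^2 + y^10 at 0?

A_9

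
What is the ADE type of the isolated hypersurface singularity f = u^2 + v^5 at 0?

The Hessian of f at 0 is [[2, 0], [0, 0]] with rank 1, so corank 1. A Groebner basis of the Jacobian ideal J(f) in C{u,v} is {v^4, u}; counting standard monomials gives mu = 4. Corank 1: A-series; mu = 4 gives A_4.

A4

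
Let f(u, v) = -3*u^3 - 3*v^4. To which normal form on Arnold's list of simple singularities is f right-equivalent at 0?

E_{6}

The Hessian of f at 0 has rank 0. Corank 2; j^3 = -3*u^3 is a perfect cube, so E-series; the 4-jet and mu = 6 give E_6.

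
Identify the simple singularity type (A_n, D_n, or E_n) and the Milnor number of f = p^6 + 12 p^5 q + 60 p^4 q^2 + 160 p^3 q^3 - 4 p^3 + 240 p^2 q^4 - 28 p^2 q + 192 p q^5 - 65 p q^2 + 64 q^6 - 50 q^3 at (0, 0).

The Hessian of f at 0 has rank 0. Corank 2; j^3 = -(p + 2*q)*(2*p + 5*q)^2 has shape L^2 M (L != M), so D-series; mu = 7 gives D_7.

Type D_7, Milnor number mu = 7.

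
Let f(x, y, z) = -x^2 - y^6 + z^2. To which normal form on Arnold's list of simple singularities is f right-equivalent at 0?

A_{5}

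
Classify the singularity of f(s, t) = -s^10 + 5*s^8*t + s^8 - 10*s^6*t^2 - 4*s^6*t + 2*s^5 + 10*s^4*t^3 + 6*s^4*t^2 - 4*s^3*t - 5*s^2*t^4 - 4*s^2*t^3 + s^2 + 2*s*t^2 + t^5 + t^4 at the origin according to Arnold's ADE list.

A4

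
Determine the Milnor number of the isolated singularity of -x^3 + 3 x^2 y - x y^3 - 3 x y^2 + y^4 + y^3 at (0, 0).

The Hessian of f at 0 is [[0, 0], [0, 0]] with rank 0, so corank 2. A Groebner basis of the Jacobian ideal J(f) in C{x,y} is {x^3 - 3*x^2*y - 6*x^2 + 12*x*y - 6*y^2, 3*x^2 + x*y^2 - 6*x*y + 3*y^2, 3*x^2 - 6*x*y + y^3 + 3*y^2}; counting standard monomials gives mu = 7. Corank 2; j^3 = -(x - y)^3 is a perfect cube, so E-series; the 4-jet and mu = 7 give E_7.

7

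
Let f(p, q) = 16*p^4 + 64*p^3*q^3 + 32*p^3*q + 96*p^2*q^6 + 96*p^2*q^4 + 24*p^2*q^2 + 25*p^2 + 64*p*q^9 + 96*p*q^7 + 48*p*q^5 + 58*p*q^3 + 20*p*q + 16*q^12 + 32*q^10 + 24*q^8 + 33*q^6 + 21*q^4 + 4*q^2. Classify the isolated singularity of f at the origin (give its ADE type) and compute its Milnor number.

The Hessian of f at 0 has rank 1. Corank 1: A-series; mu = 3 gives A_3.

Type A_{3}, Milnor number mu = 3.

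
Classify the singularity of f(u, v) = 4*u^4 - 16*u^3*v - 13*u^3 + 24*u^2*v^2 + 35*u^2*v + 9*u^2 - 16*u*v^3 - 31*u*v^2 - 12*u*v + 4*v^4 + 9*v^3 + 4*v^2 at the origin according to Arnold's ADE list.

A_2

The Hessian of f at 0 has rank 1. Corank 1: A-series; mu = 2 gives A_2.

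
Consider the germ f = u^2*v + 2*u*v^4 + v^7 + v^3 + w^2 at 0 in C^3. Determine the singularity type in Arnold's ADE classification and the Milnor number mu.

The Hessian of f at 0 has rank 1. Corank 2; j^3 = v*(u^2 + v^2) splits into three distinct lines over C (the quadratic factor has nonzero discriminant), so D_4.

Type D_{4}, Milnor number mu = 4.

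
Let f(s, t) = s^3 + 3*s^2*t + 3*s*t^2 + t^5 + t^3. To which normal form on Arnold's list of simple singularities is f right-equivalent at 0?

The Hessian of f at 0 is [[0, 0], [0, 0]] with rank 0, so corank 2. A Groebner basis of the Jacobian ideal J(f) in C{s,t} is {t^4, s^2 + 2*s*t + t^2}; counting standard monomials gives mu = 8. Corank 2; j^3 = (s + t)^3 is a perfect cube, so E-series; the 5-jet and mu = 8 give E_8.

E8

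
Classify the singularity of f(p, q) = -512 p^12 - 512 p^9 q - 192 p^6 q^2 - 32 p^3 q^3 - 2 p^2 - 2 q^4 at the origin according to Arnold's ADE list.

A_3

The Hessian of f at 0 is [[-4, 0], [0, 0]] with rank 1, so corank 1. A Groebner basis of the Jacobian ideal J(f) in C{p,q} is {q^3, p}; counting standard monomials gives mu = 3. Corank 1: A-series; mu = 3 gives A_3.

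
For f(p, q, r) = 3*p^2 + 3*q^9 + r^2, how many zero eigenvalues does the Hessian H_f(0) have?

The Hessian at 0 is [[6, 0, 0], [0, 0, 0], [0, 0, 2]] of rank 2; hence corank 1.

1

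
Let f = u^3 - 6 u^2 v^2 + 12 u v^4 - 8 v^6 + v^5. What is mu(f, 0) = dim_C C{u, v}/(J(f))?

8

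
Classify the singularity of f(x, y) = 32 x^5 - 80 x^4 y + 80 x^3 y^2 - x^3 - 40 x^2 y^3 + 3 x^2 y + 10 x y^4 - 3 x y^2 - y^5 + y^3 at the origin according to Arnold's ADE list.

The Hessian of f at 0 is [[0, 0], [0, 0]] with rank 0, so corank 2. A Groebner basis of the Jacobian ideal J(f) in C{x,y} is {y^5, x*y^3 - 7*y^4/8, x^2 - 2*x*y + y^2}; counting standard monomials gives mu = 8. Corank 2; j^3 = -(x - y)^3 is a perfect cube, so E-series; the 5-jet and mu = 8 give E_8.

E_{8}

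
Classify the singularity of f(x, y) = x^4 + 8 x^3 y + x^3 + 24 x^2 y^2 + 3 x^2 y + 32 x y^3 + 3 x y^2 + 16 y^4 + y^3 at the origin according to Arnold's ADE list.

E_6

The Hessian of f at 0 has rank 0. Corank 2; j^3 = (x + y)^3 is a perfect cube, so E-series; the 4-jet and mu = 6 give E_6.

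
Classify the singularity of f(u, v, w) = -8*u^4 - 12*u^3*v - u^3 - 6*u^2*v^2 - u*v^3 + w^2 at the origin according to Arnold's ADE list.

The Hessian of f at 0 has rank 1. Corank 2; j^3 = -u^3 is a perfect cube, so E-series; the 4-jet and mu = 7 give E_7.

E7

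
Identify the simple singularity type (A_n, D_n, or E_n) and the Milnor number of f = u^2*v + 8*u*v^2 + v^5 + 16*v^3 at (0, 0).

Type D_6, Milnor number mu = 6.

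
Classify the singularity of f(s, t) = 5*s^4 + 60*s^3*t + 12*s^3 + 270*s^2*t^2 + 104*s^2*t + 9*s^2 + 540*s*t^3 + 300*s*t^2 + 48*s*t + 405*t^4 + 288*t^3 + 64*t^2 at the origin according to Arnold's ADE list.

A_3

The Hessian of f at 0 has rank 1. Corank 1: A-series; mu = 3 gives A_3.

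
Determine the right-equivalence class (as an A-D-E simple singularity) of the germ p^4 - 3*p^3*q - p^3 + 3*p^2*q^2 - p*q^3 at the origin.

The Hessian of f at 0 is [[0, 0], [0, 0]] with rank 0, so corank 2. A Groebner basis of the Jacobian ideal J(f) in C{p,q} is {3*p^2 + q^4 + q^3, p^3, p^2*q - p^2 - q^3/3, -2*p^2 + p*q^2 - 2*q^3/3}; counting standard monomials gives mu = 7. Corank 2; j^3 = -p^3 is a perfect cube, so E-series; the 4-jet and mu = 7 give E_7.

E7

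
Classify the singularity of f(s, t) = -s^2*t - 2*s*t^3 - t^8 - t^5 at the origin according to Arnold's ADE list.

The Hessian of f at 0 has rank 0. Corank 2; j^3 = -s^2*t has shape L^2 M (L != M), so D-series; mu = 9 gives D_9.

D9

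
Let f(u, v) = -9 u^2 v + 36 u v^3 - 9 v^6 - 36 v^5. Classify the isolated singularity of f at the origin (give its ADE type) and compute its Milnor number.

The Hessian of f at 0 has rank 0. Corank 2; j^3 = -9*u^2*v has shape L^2 M (L != M), so D-series; mu = 7 gives D_7.

Type D7, Milnor number mu = 7.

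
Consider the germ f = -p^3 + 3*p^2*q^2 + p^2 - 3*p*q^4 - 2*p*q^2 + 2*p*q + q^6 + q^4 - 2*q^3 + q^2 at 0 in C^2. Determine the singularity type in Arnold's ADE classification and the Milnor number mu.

The Hessian of f at 0 has rank 1. Corank 1: A-series; mu = 2 gives A_2.

Type A_2, Milnor number mu = 2.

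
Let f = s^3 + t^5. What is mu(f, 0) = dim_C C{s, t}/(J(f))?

8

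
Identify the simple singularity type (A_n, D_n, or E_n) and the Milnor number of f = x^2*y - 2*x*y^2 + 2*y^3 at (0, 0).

The Hessian of f at 0 has rank 0. Corank 2; j^3 = y*(x^2 - 2*x*y + 2*y^2) splits into three distinct lines over C (the quadratic factor has nonzero discriminant), so D_4.

Type D_{4}, Milnor number mu = 4.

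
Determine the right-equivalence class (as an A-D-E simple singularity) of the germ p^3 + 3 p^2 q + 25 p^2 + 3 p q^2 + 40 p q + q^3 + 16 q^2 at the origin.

A2

The Hessian of f at 0 is [[50, 40], [40, 32]] with rank 1, so corank 1. A Groebner basis of the Jacobian ideal J(f) in C{p,q} is {q^2, p + 4*q/5}; counting standard monomials gives mu = 2. Corank 1: A-series; mu = 2 gives A_2.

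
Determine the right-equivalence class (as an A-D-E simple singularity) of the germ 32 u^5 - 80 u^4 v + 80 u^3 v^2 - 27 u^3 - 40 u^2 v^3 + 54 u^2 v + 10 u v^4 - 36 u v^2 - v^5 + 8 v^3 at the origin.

E_8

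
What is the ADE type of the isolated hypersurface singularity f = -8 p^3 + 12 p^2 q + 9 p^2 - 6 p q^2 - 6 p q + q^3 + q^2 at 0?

A_2

The Hessian of f at 0 is [[18, -6], [-6, 2]] with rank 1, so corank 1. A Groebner basis of the Jacobian ideal J(f) in C{p,q} is {q^2, p - q/3}; counting standard monomials gives mu = 2. Corank 1: A-series; mu = 2 gives A_2.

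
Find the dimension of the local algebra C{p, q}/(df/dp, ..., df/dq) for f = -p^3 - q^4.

The Hessian of f at 0 has rank 0. Corank 2; j^3 = -p^3 is a perfect cube, so E-series; the 4-jet and mu = 6 give E_6.

6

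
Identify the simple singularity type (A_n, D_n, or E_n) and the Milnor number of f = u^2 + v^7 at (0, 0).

Type A_6, Milnor number mu = 6.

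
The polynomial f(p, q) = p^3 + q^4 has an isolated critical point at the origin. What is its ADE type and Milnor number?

Type E_{6}, Milnor number mu = 6.

The Hessian of f at 0 has rank 0. Corank 2; j^3 = p^3 is a perfect cube, so E-series; the 4-jet and mu = 6 give E_6.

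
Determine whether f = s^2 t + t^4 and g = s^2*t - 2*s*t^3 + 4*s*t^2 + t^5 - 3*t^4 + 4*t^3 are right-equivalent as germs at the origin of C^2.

Yes.

The Hessian of f at 0 has rank 0. Corank 2; j^3 = s^2*t has shape L^2 M (L != M), so D-series; mu = 5 gives D_5. The Hessian of g at 0 has rank 0. Corank 2; j^3 = t*(s + 2*t)^2 has shape L^2 M (L != M), so D-series; mu = 5 gives D_5. Both have type D_5, hence right-equivalent.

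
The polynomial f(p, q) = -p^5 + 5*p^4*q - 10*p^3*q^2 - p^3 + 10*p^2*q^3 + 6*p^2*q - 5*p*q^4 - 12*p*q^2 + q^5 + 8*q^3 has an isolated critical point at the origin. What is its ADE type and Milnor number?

Type E_8, Milnor number mu = 8.

The Hessian of f at 0 has rank 0. Corank 2; j^3 = -(p - 2*q)^3 is a perfect cube, so E-series; the 5-jet and mu = 8 give E_8.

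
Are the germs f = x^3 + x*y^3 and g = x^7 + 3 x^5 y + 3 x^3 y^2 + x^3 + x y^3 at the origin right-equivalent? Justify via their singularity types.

The Hessian of f at 0 has rank 0. Corank 2; j^3 = x^3 is a perfect cube, so E-series; the 4-jet and mu = 7 give E_7. The Hessian of g at 0 has rank 0. Corank 2; j^3 = x^3 is a perfect cube, so E-series; the 4-jet and mu = 7 give E_7. Both have type E_7, hence right-equivalent.

Yes.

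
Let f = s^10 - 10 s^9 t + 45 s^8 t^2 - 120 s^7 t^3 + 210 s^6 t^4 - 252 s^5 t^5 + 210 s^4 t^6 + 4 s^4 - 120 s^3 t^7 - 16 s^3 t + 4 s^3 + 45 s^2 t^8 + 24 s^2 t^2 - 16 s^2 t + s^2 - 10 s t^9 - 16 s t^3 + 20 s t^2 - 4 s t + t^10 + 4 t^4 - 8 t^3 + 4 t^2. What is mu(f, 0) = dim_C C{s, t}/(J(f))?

9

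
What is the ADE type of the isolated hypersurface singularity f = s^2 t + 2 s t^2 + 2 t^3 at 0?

The Hessian of f at 0 is [[0, 0], [0, 0]] with rank 0, so corank 2. A Groebner basis of the Jacobian ideal J(f) in C{s,t} is {t^3, s^2 + 2*t^2, s*t + t^2}; counting standard monomials gives mu = 4. Corank 2; j^3 = t*(s^2 + 2*s*t + 2*t^2) splits into three distinct lines over C (the quadratic factor has nonzero discriminant), so D_4.

D_{4}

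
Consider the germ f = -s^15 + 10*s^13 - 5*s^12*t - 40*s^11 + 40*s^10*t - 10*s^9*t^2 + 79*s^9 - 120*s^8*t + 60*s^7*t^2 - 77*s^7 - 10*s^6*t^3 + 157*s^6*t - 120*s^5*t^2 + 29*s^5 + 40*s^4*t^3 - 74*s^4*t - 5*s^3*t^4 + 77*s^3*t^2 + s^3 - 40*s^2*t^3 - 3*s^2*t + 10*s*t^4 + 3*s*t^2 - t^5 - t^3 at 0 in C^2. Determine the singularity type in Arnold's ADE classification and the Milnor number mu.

Type E_8, Milnor number mu = 8.

The Hessian of f at 0 has rank 0. Corank 2; j^3 = (s - t)^3 is a perfect cube, so E-series; the 5-jet and mu = 8 give E_8.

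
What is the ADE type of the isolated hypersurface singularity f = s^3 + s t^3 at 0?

The Hessian of f at 0 has rank 0. Corank 2; j^3 = s^3 is a perfect cube, so E-series; the 4-jet and mu = 7 give E_7.

E_7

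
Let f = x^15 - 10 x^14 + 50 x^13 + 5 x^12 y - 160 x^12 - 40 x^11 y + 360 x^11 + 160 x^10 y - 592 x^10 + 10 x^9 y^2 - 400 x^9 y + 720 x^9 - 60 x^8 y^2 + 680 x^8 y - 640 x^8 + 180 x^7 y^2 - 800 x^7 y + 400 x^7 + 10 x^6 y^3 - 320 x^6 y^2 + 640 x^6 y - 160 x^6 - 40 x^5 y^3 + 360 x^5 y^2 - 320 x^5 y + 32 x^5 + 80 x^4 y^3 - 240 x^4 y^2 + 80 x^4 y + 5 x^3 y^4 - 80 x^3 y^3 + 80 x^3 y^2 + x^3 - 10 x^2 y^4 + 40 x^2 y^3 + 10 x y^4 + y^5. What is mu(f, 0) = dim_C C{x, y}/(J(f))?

8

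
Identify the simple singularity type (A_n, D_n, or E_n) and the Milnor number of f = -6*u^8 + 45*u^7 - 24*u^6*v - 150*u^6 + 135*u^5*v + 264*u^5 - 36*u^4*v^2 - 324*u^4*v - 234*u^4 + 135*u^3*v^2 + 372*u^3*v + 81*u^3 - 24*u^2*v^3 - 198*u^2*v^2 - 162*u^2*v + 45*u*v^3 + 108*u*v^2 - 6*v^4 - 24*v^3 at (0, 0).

The Hessian of f at 0 has rank 0. Corank 2; j^3 = 3*(3*u - 2*v)^3 is a perfect cube, so E-series; the 4-jet and mu = 7 give E_7.

Type E7, Milnor number mu = 7.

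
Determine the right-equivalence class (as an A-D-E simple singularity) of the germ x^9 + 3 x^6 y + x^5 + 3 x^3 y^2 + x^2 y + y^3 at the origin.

The Hessian of f at 0 is [[0, 0], [0, 0]] with rank 0, so corank 2. A Groebner basis of the Jacobian ideal J(f) in C{x,y} is {y^3, x^2 + 3*y^2, x*y}; counting standard monomials gives mu = 4. Corank 2; j^3 = y*(x^2 + y^2) splits into three distinct lines over C (the quadratic factor has nonzero discriminant), so D_4.

D4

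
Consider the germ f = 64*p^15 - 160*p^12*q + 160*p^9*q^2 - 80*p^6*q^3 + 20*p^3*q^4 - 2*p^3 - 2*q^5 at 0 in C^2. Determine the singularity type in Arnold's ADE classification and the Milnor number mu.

Type E8, Milnor number mu = 8.

The Hessian of f at 0 has rank 0. Corank 2; j^3 = -2*p^3 is a perfect cube, so E-series; the 5-jet and mu = 8 give E_8.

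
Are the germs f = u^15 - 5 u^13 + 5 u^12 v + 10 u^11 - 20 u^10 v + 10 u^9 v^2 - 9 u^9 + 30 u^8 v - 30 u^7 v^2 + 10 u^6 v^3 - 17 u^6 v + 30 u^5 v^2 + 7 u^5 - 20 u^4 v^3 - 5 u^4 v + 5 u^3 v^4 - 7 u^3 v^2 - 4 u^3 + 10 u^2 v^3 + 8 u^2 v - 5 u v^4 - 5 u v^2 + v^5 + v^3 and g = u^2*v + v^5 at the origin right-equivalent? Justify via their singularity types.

The Hessian of f at 0 has rank 0. Corank 2; j^3 = -(u - v)*(2*u - v)^2 has shape L^2 M (L != M), so D-series; mu = 6 gives D_6. The Hessian of g at 0 has rank 0. Corank 2; j^3 = u^2*v has shape L^2 M (L != M), so D-series; mu = 6 gives D_6. Both have type D_6, hence right-equivalent.

Yes.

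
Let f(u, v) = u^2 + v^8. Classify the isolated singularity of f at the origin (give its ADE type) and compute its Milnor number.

Type A_{7}, Milnor number mu = 7.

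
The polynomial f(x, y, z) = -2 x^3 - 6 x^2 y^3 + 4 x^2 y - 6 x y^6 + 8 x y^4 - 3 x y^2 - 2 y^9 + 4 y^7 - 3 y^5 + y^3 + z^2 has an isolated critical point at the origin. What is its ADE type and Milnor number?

Type D_{4}, Milnor number mu = 4.

The Hessian of f at 0 is [[0, 0, 0], [0, 0, 0], [0, 0, 2]] with rank 1, so corank 2. A Groebner basis of the Jacobian ideal J(f) in C{x,y,z} is {y^3, x^2 - 3*y^2/2, x*y - 3*y^2/2, z}; counting standard monomials gives mu = 4. Corank 2; j^3 = -(x - y)*(2*x^2 - 2*x*y + y^2) splits into three distinct lines over C (the quadratic factor has nonzero discriminant), so D_4.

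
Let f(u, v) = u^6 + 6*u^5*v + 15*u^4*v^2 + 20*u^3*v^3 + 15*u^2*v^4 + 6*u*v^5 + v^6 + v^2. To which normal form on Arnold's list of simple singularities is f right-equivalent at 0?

A_5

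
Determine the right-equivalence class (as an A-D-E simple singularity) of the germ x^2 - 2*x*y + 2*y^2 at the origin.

A1

The Hessian of f at 0 is [[2, -2], [-2, 4]] with rank 2, so corank 0. A Groebner basis of the Jacobian ideal J(f) in C{x,y} is {x, y}; counting standard monomials gives mu = 1. Corank 0: nondegenerate Morse point, so A_1.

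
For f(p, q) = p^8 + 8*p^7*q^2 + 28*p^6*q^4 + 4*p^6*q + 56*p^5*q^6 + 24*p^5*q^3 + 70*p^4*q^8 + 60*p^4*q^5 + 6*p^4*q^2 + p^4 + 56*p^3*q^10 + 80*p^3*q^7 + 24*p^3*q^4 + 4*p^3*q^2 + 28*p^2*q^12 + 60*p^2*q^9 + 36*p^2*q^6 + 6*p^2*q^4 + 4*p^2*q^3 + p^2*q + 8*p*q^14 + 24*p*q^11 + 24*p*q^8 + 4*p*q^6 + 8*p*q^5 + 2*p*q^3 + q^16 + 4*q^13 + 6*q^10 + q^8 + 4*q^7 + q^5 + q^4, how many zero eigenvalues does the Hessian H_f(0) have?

2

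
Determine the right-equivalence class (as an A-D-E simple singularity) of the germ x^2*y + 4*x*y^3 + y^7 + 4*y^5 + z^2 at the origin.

D8

The Hessian of f at 0 has rank 1. Corank 2; j^3 = x^2*y has shape L^2 M (L != M), so D-series; mu = 8 gives D_8.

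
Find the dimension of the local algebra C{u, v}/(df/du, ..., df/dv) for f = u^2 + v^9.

The Hessian of f at 0 is [[2, 0], [0, 0]] with rank 1, so corank 1. A Groebner basis of the Jacobian ideal J(f) in C{u,v} is {v^8, u}; counting standard monomials gives mu = 8. Corank 1: A-series; mu = 8 gives A_8.

8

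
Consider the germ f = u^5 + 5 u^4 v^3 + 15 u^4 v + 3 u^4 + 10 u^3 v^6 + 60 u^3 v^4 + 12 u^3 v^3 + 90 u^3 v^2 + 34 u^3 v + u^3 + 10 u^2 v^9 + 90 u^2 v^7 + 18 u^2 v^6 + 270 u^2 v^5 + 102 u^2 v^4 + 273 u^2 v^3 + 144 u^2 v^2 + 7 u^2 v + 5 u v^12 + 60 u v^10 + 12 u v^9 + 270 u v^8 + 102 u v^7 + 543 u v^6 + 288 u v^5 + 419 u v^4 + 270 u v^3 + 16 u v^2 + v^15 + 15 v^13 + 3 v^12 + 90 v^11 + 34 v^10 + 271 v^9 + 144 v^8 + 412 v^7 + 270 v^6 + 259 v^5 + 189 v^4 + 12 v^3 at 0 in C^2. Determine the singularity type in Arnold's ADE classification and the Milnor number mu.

The Hessian of f at 0 has rank 0. Corank 2; j^3 = (u + 2*v)^2*(u + 3*v) has shape L^2 M (L != M), so D-series; mu = 5 gives D_5.

Type D_{5}, Milnor number mu = 5.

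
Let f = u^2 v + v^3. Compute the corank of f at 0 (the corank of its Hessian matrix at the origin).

2

Hessian at 0 has rank 0.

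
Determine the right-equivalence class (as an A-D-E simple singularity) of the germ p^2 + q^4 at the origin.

The Hessian of f at 0 has rank 1. Corank 1: A-series; mu = 3 gives A_3.

A3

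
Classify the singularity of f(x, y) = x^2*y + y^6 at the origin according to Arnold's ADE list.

D_7

The Hessian of f at 0 has rank 0. Corank 2; j^3 = x^2*y has shape L^2 M (L != M), so D-series; mu = 7 gives D_7.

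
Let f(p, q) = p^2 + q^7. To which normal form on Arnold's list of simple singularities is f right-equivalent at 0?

A6

The Hessian of f at 0 is [[2, 0], [0, 0]] with rank 1, so corank 1. A Groebner basis of the Jacobian ideal J(f) in C{p,q} is {q^6, p}; counting standard monomials gives mu = 6. Corank 1: A-series; mu = 6 gives A_6.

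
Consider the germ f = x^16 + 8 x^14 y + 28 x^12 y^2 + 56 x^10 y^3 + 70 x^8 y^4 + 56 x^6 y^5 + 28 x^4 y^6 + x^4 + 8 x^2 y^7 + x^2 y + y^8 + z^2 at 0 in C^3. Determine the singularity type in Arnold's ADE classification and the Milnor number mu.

The Hessian of f at 0 has rank 1. Corank 2; j^3 = x^2*y has shape L^2 M (L != M), so D-series; mu = 9 gives D_9.

Type D_{9}, Milnor number mu = 9.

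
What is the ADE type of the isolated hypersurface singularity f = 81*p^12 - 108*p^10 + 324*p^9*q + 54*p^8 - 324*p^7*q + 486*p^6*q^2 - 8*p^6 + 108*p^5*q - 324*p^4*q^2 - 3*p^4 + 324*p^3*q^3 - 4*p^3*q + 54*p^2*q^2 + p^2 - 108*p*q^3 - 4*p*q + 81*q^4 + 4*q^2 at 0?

A_{3}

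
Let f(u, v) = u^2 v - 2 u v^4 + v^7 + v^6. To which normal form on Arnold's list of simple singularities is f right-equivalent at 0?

D7

The Hessian of f at 0 has rank 0. Corank 2; j^3 = u^2*v has shape L^2 M (L != M), so D-series; mu = 7 gives D_7.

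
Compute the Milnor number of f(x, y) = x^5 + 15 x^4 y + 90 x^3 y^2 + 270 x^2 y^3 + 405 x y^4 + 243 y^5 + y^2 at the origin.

The Hessian of f at 0 has rank 1. Corank 1: A-series; mu = 4 gives A_4.

4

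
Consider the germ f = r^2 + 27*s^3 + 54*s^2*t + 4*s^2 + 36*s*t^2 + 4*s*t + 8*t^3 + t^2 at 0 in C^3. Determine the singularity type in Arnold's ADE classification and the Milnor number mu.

The Hessian of f at 0 is [[8, 4, 0], [4, 2, 0], [0, 0, 2]] with rank 2, so corank 1. A Groebner basis of the Jacobian ideal J(f) in C{s,t,r} is {t^2, s + t/2, r}; counting standard monomials gives mu = 2. Corank 1: A-series; mu = 2 gives A_2.

Type A_2, Milnor number mu = 2.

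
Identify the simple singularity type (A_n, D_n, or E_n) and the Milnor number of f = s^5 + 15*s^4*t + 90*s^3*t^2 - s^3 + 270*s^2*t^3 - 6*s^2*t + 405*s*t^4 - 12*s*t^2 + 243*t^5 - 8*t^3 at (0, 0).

Type E8, Milnor number mu = 8.

The Hessian of f at 0 has rank 0. Corank 2; j^3 = -(s + 2*t)^3 is a perfect cube, so E-series; the 5-jet and mu = 8 give E_8.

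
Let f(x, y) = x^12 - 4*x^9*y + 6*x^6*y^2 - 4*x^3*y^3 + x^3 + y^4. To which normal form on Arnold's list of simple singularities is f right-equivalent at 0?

The Hessian of f at 0 has rank 0. Corank 2; j^3 = x^3 is a perfect cube, so E-series; the 4-jet and mu = 6 give E_6.

E_{6}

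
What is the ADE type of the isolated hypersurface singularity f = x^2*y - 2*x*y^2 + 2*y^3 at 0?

D_4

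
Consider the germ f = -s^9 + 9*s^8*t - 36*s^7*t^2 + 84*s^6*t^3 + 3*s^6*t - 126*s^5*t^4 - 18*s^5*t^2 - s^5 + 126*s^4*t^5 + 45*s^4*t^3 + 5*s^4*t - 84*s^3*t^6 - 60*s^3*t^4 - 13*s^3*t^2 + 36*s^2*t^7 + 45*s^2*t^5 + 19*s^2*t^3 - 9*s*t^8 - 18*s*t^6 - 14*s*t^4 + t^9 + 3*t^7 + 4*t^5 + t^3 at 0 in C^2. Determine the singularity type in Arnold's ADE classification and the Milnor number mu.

The Hessian of f at 0 is [[0, 0], [0, 0]] with rank 0, so corank 2. A Groebner basis of the Jacobian ideal J(f) in C{s,t} is {s^4 - 2*t^2, s^3*t - t^2/2, s*t^2, t^3}; counting standard monomials gives mu = 8. Corank 2; j^3 = t^3 is a perfect cube, so E-series; the 5-jet and mu = 8 give E_8.

Type E_8, Milnor number mu = 8.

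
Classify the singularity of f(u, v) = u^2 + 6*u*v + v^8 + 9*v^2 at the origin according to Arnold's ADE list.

A7

The Hessian of f at 0 has rank 1. Corank 1: A-series; mu = 7 gives A_7.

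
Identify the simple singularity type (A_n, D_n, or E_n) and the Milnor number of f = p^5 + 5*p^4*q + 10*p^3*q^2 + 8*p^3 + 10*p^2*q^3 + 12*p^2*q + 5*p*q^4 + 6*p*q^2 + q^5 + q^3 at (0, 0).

Type E8, Milnor number mu = 8.

The Hessian of f at 0 is [[0, 0], [0, 0]] with rank 0, so corank 2. A Groebner basis of the Jacobian ideal J(f) in C{p,q} is {q^5, p*q^3 + 5*q^4/8, p^2 + p*q + q^2/4}; counting standard monomials gives mu = 8. Corank 2; j^3 = (2*p + q)^3 is a perfect cube, so E-series; the 5-jet and mu = 8 give E_8.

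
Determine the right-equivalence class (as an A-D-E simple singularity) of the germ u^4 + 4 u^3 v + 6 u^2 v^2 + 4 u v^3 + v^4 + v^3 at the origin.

E_{6}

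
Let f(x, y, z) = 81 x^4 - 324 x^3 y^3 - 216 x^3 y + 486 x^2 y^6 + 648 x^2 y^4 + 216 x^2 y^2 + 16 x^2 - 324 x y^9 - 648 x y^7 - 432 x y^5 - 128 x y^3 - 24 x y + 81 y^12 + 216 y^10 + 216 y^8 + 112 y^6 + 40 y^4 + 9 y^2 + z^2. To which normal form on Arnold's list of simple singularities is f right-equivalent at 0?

The Hessian of f at 0 has rank 2. Corank 1: A-series; mu = 3 gives A_3.

A_3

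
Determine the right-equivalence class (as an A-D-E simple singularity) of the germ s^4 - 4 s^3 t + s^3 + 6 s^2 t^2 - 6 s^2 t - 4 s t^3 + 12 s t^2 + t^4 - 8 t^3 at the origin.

E6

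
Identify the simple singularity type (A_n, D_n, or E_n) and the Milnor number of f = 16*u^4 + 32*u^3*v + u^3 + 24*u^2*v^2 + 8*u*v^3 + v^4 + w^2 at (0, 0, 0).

Type E6, Milnor number mu = 6.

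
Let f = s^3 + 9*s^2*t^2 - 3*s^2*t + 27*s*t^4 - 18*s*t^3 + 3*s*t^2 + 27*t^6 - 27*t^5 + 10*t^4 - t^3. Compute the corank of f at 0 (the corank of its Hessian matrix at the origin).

2

Hessian at 0 has rank 0.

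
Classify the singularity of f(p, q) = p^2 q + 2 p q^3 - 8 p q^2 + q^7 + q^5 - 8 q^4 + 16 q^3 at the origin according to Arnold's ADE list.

D_{8}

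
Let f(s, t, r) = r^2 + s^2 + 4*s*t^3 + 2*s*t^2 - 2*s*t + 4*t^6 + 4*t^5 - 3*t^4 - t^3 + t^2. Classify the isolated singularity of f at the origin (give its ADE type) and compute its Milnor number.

The Hessian of f at 0 has rank 2. Corank 1: A-series; mu = 2 gives A_2.

Type A2, Milnor number mu = 2.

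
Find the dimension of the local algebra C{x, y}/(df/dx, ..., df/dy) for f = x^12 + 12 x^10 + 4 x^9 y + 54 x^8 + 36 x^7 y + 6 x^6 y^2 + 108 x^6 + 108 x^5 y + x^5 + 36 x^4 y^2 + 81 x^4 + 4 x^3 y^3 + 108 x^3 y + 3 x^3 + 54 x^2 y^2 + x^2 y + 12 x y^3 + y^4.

5

The Hessian of f at 0 has rank 0. Corank 2; j^3 = x^2*(3*x + y) has shape L^2 M (L != M), so D-series; mu = 5 gives D_5.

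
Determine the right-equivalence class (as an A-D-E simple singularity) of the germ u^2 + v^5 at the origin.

A_{4}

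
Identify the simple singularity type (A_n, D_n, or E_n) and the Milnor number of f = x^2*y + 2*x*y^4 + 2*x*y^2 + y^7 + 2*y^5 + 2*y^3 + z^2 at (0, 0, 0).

Type D4, Milnor number mu = 4.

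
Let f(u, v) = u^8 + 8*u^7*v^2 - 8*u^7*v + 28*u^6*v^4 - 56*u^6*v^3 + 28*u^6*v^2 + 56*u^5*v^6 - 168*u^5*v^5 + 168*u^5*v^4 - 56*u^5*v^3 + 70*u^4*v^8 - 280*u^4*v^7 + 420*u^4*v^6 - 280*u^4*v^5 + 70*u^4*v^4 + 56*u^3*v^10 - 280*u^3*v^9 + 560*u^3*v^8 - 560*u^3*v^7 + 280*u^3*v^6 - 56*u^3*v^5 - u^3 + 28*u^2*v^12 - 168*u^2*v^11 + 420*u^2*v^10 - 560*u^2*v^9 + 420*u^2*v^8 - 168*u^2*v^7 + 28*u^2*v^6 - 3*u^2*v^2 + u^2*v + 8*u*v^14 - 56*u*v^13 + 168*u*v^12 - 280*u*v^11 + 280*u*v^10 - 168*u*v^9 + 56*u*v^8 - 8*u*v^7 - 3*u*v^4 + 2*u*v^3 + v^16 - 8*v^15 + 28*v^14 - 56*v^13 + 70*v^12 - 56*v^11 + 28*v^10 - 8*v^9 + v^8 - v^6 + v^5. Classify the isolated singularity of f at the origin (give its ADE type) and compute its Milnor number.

Type D9, Milnor number mu = 9.

The Hessian of f at 0 is [[0, 0], [0, 0]] with rank 0, so corank 2. A Groebner basis of the Jacobian ideal J(f) in C{u,v} is {u^4, u^3*v - u*v/8 - v^3/8, -u^2 + u*v + v^4 + v^3, u^2 + u*v^2 - u*v - v^3}; counting standard monomials gives mu = 9. Corank 2; j^3 = -u^2*(u - v) has shape L^2 M (L != M), so D-series; mu = 9 gives D_9.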